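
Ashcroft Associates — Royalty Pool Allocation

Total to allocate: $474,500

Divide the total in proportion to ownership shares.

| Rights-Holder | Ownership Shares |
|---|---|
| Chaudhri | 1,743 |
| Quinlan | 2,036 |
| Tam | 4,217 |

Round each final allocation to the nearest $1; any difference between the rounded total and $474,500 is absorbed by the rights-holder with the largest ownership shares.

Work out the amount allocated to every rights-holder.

Ownership shares total: 1,743 + 2,036 + 4,217 = 7,996.
Unrounded shares: Chaudhri 103,433.40; Quinlan 120,820.66; Tam 250,245.94.
After rounding ($1): Chaudhri $103,433; Quinlan $120,821; Tam $250,246. Sum = $474,500.
No rounding difference to absorb.

Chaudhri: $103,433 | Quinlan: $120,821 | Tam: $250,246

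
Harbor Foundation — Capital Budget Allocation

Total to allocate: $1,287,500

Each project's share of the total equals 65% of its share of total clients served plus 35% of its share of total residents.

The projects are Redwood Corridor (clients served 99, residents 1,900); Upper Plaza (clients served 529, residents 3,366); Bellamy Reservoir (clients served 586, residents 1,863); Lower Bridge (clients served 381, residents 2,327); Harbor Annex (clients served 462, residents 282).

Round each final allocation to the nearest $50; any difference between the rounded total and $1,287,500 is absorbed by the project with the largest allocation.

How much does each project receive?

Redwood Corridor: $128,200; Upper Plaza: $371,000; Bellamy Reservoir: $324,600; Lower Bridge: $262,700; Harbor Annex: $201,000

Clients served total 2,057; residents total 9,738.
Composite weights (65% clients served + 35% residents): Redwood Corridor 0.0996; Upper Plaza 0.2881; Bellamy Reservoir 0.2521; Lower Bridge 0.2040; Harbor Annex 0.1561.
Proportional shares: Redwood Corridor 128,199.72; Upper Plaza 370,981.00; Bellamy Reservoir 324,619.84; Lower Bridge 262,688.69; Harbor Annex 201,010.75.
Rounded to nearest $50: Redwood Corridor $128,200; Upper Plaza $371,000; Bellamy Reservoir $324,600; Lower Bridge $262,700; Harbor Annex $201,000. Sum = $1,287,500.
Rounded total matches; no reconciliation needed.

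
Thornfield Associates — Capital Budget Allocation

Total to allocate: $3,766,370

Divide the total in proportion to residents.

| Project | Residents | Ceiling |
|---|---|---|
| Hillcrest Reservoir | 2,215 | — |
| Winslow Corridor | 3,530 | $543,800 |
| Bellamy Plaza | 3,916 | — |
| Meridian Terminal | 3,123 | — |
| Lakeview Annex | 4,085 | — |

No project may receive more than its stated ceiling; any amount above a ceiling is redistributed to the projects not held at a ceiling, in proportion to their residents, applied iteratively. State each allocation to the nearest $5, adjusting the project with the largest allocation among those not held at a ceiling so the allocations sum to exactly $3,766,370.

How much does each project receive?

Residents total: 16,869.
Proportional shares (ignoring caps): Hillcrest Reservoir 494,546.78; Winslow Corridor 788,149.04; Bellamy Plaza 874,331.91; Meridian Terminal 697,277.46; Lakeview Annex 912,064.82.
Capped: Winslow Corridor ($543,800); remaining pool $3,222,570 reallocated over remaining residents 13,339.
Shares after redistribution: Hillcrest Reservoir 535,122.01 → $535,120; Bellamy Plaza 946,066.73 → $946,065; Meridian Terminal 754,485.80 → $754,485; Lakeview Annex 986,895.45 → $986,895.
Rounding difference +$5 applied to Lakeview Annex → $986,900.

Hillcrest Reservoir: $535,120 · Winslow Corridor: $543,800 · Bellamy Plaza: $946,065 · Meridian Terminal: $754,485 · Lakeview Annex: $986,900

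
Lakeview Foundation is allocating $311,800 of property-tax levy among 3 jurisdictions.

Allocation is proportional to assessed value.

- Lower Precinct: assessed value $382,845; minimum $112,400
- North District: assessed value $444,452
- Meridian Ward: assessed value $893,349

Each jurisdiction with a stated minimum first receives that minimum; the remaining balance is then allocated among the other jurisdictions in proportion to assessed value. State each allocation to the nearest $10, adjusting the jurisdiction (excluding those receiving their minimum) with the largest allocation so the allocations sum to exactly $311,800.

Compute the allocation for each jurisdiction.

Lower Precinct: $112,400; North District: $66,250; Meridian Ward: $133,150

Fund the minimums — Lower Precinct $112,400. Remaining pool $199,400.
Remaining pool split over remaining assessed value 1,337,801: North District 66,245.82 → $66,250; Meridian Ward 133,154.18 → $133,150.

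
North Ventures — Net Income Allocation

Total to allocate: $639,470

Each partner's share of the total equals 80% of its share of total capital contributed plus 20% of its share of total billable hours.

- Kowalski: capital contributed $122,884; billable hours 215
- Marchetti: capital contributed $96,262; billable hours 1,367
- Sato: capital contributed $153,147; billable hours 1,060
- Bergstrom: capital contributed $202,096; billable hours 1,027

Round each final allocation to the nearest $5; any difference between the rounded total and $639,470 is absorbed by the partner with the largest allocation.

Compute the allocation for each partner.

Capital contributed total 574,389; billable hours total 3,669.
Composite weights (80% capital contributed + 20% billable hours): Kowalski 0.1829; Marchetti 0.2086; Sato 0.2711; Bergstrom 0.3375.
Pro-rata amounts: Kowalski 116,940.34; Marchetti 133,386.04; Sato 173,348.91; Bergstrom 215,794.71.
At nearest $5: Kowalski $116,940; Marchetti $133,385; Sato $173,350; Bergstrom $215,795. Sum = $639,470.
No rounding difference to absorb.

Kowalski: $116,940 · Marchetti: $133,385 · Sato: $173,350 · Bergstrom: $215,795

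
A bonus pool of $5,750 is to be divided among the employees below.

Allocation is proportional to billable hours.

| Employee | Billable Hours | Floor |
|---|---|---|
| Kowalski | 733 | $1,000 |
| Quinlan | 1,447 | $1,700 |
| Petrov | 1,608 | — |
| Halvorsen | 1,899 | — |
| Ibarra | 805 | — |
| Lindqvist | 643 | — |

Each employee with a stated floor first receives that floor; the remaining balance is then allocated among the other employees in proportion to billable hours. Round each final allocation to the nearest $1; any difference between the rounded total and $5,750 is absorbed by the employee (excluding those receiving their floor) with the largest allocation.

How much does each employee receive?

Kowalski: $1,000 | Quinlan: $1,700 | Petrov: $990 | Halvorsen: $1,168 | Ibarra: $496 | Lindqvist: $396

Guaranteed amounts: Kowalski $1,000; Quinlan $1,700. Balance $3,050.
Balance split over remaining billable hours 4,955: Petrov 989.79 → $990; Halvorsen 1,168.91 → $1,169; Ibarra 495.51 → $496; Lindqvist 395.79 → $396.
Rounding difference −$1 applied to Halvorsen → $1,168.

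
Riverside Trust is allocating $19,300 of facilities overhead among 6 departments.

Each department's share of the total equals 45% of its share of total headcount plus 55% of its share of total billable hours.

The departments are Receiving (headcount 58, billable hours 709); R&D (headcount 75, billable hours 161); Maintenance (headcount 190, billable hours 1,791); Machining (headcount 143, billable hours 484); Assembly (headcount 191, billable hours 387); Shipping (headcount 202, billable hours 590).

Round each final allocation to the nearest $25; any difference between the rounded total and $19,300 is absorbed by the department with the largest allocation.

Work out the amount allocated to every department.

Receiving: $2,400 · R&D: $1,175 · Maintenance: $6,550 · Machining: $2,700 · Assembly: $2,925 · Shipping: $3,550

Headcount total 859; billable hours total 4,122.
Composite weights (45% headcount + 55% billable hours): Receiving 0.1250; R&D 0.0608; Maintenance 0.3385; Machining 0.1395; Assembly 0.1517; Shipping 0.1845.
Pro-rata amounts: Receiving 2,412.24; R&D 1,172.90; Maintenance 6,533.21; Machining 2,692.21; Assembly 2,927.73; Shipping 3,561.71.
Rounded to nearest $25: Receiving $2,400; R&D $1,175; Maintenance $6,525; Machining $2,700; Assembly $2,925; Shipping $3,550. Sum = $19,275.
Difference $19,300 − $19,275 = +$25 applied to largest allocation (Maintenance): Maintenance becomes $6,550.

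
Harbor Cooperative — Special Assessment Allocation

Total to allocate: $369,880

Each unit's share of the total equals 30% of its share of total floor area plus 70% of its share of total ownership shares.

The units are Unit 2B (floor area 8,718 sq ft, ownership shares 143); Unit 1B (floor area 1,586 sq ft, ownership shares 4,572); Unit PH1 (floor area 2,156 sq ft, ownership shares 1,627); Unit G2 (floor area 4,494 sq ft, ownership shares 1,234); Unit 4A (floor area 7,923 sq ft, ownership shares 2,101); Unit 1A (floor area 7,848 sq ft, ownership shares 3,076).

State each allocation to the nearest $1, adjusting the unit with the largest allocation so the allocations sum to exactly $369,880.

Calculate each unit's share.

Totals — floor area 32,725, ownership shares 12,753.
Composite weights (30% floor area + 70% ownership shares): Unit 2B 0.0878; Unit 1B 0.2655; Unit PH1 0.1091; Unit G2 0.1089; Unit 4A 0.1880; Unit 1A 0.2408.
Proportional shares: Unit 2B 32,464.25; Unit 1B 98,200.20; Unit PH1 40,342.51; Unit G2 40,291.38; Unit 4A 69,520.58; Unit 1A 89,061.08.
Rounded to nearest $1: Unit 2B $32,464; Unit 1B $98,200; Unit PH1 $40,343; Unit G2 $40,291; Unit 4A $69,521; Unit 1A $89,061. Sum = $369,880.
No rounding difference to absorb.

Unit 2B: $32,464 | Unit 1B: $98,200 | Unit PH1: $40,343 | Unit G2: $40,291 | Unit 4A: $69,521 | Unit 1A: $89,061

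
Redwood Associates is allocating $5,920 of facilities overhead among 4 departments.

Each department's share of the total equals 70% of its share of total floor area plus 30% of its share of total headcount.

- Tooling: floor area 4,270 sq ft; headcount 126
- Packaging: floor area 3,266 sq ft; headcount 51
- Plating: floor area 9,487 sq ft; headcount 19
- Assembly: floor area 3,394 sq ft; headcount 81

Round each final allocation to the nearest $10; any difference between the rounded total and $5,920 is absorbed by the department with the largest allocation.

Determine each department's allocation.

Tooling: $1,670 · Packaging: $990 · Plating: $2,050 · Assembly: $1,210

Floor area total 20,417; headcount total 277.
Combined weights (70% floor area + 30% headcount): Tooling 0.2829; Packaging 0.1672; Plating 0.3458; Assembly 0.2041.
Unrounded shares: Tooling 1,674.53; Packaging 989.88; Plating 2,047.38; Assembly 1,208.21.
At nearest $10: Tooling $1,670; Packaging $990; Plating $2,050; Assembly $1,210. Sum = $5,920.
Rounded total matches; no reconciliation needed.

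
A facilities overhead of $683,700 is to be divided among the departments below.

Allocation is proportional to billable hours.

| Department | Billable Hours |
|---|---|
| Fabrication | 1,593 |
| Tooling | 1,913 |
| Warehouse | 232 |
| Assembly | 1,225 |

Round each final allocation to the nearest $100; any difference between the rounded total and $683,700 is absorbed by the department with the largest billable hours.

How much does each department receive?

Fabrication: $219,500 | Tooling: $263,400 | Warehouse: $32,000 | Assembly: $168,800

Billable hours total: 4,963.
Pro-rata amounts: Fabrication 1,593/4,963 × $683,700 = 219,450.76; Tooling 1,913/4,963 × $683,700 = 263,533.77; Warehouse 232/4,963 × $683,700 = 31,960.19; Assembly 1,225/4,963 × $683,700 = 168,755.29.
After rounding ($100): Fabrication $219,500; Tooling $263,500; Warehouse $32,000; Assembly $168,800. Sum = $683,800.
Difference $683,700 − $683,800 = −$100 applied to largest billable hours (Tooling): Tooling becomes $263,400.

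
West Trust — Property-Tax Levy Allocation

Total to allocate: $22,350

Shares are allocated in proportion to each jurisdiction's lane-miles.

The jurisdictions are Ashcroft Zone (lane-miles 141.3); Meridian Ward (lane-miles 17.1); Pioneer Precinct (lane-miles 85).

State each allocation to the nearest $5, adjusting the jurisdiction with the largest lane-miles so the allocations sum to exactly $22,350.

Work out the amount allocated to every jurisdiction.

Combined lane-miles = 141.3 + 17.1 + 85 = 243.4.
Pro-rata amounts: Ashcroft Zone 12,974.75; Meridian Ward 1,570.19; Pioneer Precinct 7,805.05.
Rounded to nearest $5: Ashcroft Zone $12,975; Meridian Ward $1,570; Pioneer Precinct $7,805. Sum = $22,350.
No rounding difference to absorb.

Ashcroft Zone: $12,975 | Meridian Ward: $1,570 | Pioneer Precinct: $7,805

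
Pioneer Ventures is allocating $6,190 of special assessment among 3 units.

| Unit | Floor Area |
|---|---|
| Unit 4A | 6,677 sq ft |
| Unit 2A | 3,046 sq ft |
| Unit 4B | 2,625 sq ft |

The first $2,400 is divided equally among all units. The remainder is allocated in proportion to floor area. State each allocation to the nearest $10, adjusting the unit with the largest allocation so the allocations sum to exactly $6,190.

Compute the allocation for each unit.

First tranche $2,400 split equally: $800 each.
Remainder $3,790 by floor area (total 12,348): Unit 4A 2,049.39 → $2,050; Unit 2A 934.92 → $930; Unit 4B 805.70 → $810.
Totals: Unit 4A $800 + $2,050 = $2,850; Unit 2A $800 + $930 = $1,730; Unit 4B $800 + $810 = $1,610.

Unit 4A: $2,850; Unit 2A: $1,730; Unit 4B: $1,610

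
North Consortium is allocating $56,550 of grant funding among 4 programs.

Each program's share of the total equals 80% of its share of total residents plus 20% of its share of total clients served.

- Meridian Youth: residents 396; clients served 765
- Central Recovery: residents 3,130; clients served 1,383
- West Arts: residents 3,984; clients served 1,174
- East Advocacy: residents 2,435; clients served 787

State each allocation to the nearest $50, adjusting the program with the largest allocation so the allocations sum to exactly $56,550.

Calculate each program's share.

Totals — residents 9,945, clients served 4,109.
Composite weights (80% residents + 20% clients served): Meridian Youth 0.0691; Central Recovery 0.3191; West Arts 0.3776; East Advocacy 0.2342.
Pro-rata amounts: Meridian Youth 3,907.07; Central Recovery 18,045.13; West Arts 21,354.72; East Advocacy 13,243.08.
At nearest $50: Meridian Youth $3,900; Central Recovery $18,050; West Arts $21,350; East Advocacy $13,250. Sum = $56,550.
Sum already equals the total — no adjustment.

Meridian Youth: $3,900 · Central Recovery: $18,050 · West Arts: $21,350 · East Advocacy: $13,250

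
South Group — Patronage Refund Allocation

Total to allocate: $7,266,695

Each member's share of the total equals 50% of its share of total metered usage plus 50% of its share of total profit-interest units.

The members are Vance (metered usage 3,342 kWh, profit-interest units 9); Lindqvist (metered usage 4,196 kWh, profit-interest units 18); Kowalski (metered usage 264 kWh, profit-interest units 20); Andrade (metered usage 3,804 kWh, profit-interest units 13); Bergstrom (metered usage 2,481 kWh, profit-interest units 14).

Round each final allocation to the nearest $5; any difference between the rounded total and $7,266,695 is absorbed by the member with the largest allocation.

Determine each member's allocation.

Vance: $1,303,870 · Lindqvist: $1,966,030 · Kowalski: $1,050,075 · Andrade: $1,619,425 · Bergstrom: $1,327,295

Metered usage total 14,087; profit-interest units total 74.
Composite weights (50% metered usage + 50% profit-interest units): Vance 0.1794; Lindqvist 0.2706; Kowalski 0.1445; Andrade 0.2229; Bergstrom 0.1827.
Pro-rata amounts: Vance 1,303,869.01; Lindqvist 1,966,028.03; Kowalski 1,050,077.22; Andrade 1,619,426.14; Bergstrom 1,327,294.60.
At nearest $5: Vance $1,303,870; Lindqvist $1,966,030; Kowalski $1,050,075; Andrade $1,619,425; Bergstrom $1,327,295. Sum = $7,266,695.
Sum already equals the total — no adjustment.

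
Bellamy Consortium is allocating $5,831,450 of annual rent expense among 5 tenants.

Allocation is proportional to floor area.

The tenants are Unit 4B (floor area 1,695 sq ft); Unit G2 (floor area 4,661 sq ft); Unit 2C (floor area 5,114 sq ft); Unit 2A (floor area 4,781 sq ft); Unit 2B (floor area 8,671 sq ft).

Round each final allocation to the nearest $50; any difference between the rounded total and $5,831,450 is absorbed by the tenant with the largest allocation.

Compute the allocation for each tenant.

Unit 4B: $396,600; Unit G2: $1,090,600; Unit 2C: $1,196,600; Unit 2A: $1,118,700; Unit 2B: $2,028,950

Total floor area = 24,922.
Unrounded shares: Unit 4B 1,695/24,922 × $5,831,450 = 396,609.73; Unit G2 4,661/24,922 × $5,831,450 = 1,090,618.27; Unit 2C 5,114/24,922 × $5,831,450 = 1,196,614.85; Unit 2A 4,781/24,922 × $5,831,450 = 1,118,696.83; Unit 2B 8,671/24,922 × $5,831,450 = 2,028,910.32.
At nearest $50: Unit 4B $396,600; Unit G2 $1,090,600; Unit 2C $1,196,600; Unit 2A $1,118,700; Unit 2B $2,028,900. Sum = $5,831,400.
Difference $5,831,450 − $5,831,400 = +$50 applied to largest allocation (Unit 2B): Unit 2B becomes $2,028,950.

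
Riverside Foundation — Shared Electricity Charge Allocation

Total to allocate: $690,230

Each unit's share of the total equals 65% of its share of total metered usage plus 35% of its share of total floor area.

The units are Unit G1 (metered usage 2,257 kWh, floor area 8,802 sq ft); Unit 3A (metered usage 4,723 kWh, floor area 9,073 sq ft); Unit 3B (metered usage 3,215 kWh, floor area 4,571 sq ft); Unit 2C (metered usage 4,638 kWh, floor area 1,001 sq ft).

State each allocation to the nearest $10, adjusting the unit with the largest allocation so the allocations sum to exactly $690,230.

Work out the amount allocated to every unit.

Metered usage total 14,833; floor area total 23,447.
Composite weights (65% metered usage + 35% floor area): Unit G1 0.2303; Unit 3A 0.3424; Unit 3B 0.2091; Unit 2C 0.2182.
Pro-rata amounts: Unit G1 158,956.11; Unit 3A 236,336.69; Unit 3B 144,339.38; Unit 2C 150,597.82.
At nearest $10: Unit G1 $158,960; Unit 3A $236,340; Unit 3B $144,340; Unit 2C $150,600. Sum = $690,240.
Difference $690,230 − $690,240 = −$10 applied to largest allocation (Unit 3A): Unit 3A becomes $236,330.

Unit G1: $158,960 · Unit 3A: $236,330 · Unit 3B: $144,340 · Unit 2C: $150,600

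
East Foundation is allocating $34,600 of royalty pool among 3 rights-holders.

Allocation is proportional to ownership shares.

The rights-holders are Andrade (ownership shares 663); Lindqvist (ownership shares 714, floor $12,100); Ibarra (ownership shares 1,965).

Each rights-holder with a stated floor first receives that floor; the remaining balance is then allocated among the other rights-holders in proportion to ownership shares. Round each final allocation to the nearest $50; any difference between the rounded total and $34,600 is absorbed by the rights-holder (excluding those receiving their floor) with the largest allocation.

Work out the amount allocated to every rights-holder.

Fund the minimums — Lindqvist $12,100. Residual $22,500.
Residual split over remaining ownership shares 2,628: Andrade 5,676.37 → $5,700; Ibarra 16,823.63 → $16,800.

Andrade: $5,700 | Lindqvist: $12,100 | Ibarra: $16,800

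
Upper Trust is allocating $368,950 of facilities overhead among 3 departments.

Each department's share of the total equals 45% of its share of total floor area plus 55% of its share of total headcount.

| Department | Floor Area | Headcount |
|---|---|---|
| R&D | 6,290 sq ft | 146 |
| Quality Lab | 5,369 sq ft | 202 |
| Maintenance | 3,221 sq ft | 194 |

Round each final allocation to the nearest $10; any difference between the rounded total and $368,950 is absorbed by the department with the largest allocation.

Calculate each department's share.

Floor area total 14,880; headcount total 542.
Combined weights (45% floor area + 55% headcount): R&D 0.3384; Quality Lab 0.3674; Maintenance 0.2943.
Pro-rata amounts: R&D 124,844.10; Quality Lab 135,533.97; Maintenance 108,571.93.
After rounding ($10): R&D $124,840; Quality Lab $135,530; Maintenance $108,570. Sum = $368,940.
Difference $368,950 − $368,940 = +$10 applied to largest allocation (Quality Lab): Quality Lab becomes $135,540.

R&D: $124,840 | Quality Lab: $135,540 | Maintenance: $108,570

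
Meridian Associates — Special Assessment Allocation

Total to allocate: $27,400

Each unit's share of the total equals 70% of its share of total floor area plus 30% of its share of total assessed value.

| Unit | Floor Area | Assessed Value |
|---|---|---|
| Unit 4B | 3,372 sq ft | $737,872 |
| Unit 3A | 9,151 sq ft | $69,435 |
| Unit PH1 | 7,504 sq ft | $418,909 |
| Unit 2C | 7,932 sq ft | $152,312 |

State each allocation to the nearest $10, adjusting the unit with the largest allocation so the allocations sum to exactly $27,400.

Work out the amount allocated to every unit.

Unit 4B: $6,710 | Unit 3A: $6,690 | Unit PH1: $7,650 | Unit 2C: $6,350

Floor area total 27,959; assessed value total 1,378,528.
Combined weights (70% floor area + 30% assessed value): Unit 4B 0.2450; Unit 3A 0.2442; Unit PH1 0.2790; Unit 2C 0.2317.
Raw shares: Unit 4B 6,713.05; Unit 3A 6,691.66; Unit PH1 7,645.68; Unit 2C 6,349.61.
At nearest $10: Unit 4B $6,710; Unit 3A $6,690; Unit PH1 $7,650; Unit 2C $6,350. Sum = $27,400.
Rounded total matches; no reconciliation needed.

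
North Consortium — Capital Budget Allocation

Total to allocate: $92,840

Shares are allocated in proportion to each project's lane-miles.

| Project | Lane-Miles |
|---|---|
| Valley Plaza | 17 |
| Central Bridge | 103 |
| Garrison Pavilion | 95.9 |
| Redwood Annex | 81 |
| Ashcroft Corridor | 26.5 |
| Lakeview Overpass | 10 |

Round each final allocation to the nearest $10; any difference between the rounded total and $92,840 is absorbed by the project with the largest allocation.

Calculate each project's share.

Sum of lane-miles: 333.4.
Raw shares: Valley Plaza 17/333.4 × $92,840 = 4,733.89; Central Bridge 103/333.4 × $92,840 = 28,681.82; Garrison Pavilion 95.9/333.4 × $92,840 = 26,704.73; Redwood Annex 81/333.4 × $92,840 = 22,555.61; Ashcroft Corridor 26.5/333.4 × $92,840 = 7,379.30; Lakeview Overpass 10/333.4 × $92,840 = 2,784.64.
At nearest $10: Valley Plaza $4,730; Central Bridge $28,680; Garrison Pavilion $26,700; Redwood Annex $22,560; Ashcroft Corridor $7,380; Lakeview Overpass $2,780. Sum = $92,830.
Difference $92,840 − $92,830 = +$10 applied to largest allocation (Central Bridge): Central Bridge becomes $28,690.

Valley Plaza: $4,730 | Central Bridge: $28,690 | Garrison Pavilion: $26,700 | Redwood Annex: $22,560 | Ashcroft Corridor: $7,380 | Lakeview Overpass: $2,780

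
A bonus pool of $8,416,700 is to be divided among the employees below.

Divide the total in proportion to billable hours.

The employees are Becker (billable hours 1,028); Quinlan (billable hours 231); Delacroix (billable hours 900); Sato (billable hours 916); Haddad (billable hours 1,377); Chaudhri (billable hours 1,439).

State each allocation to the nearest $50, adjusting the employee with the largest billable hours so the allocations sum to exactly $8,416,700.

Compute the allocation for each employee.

Billable hours total: 5,891.
Unrounded shares: Becker 1,028/5,891 × $8,416,700 = 1,468,743.44; Quinlan 231/5,891 × $8,416,700 = 330,038.65; Delacroix 900/5,891 × $8,416,700 = 1,285,864.88; Sato 916/5,891 × $8,416,700 = 1,308,724.70; Haddad 1,377/5,891 × $8,416,700 = 1,967,373.26; Chaudhri 1,439/5,891 × $8,416,700 = 2,055,955.07.
At nearest $50: Becker $1,468,750; Quinlan $330,050; Delacroix $1,285,850; Sato $1,308,700; Haddad $1,967,350; Chaudhri $2,055,950. Sum = $8,416,650.
Difference $8,416,700 − $8,416,650 = +$50 applied to largest billable hours (Chaudhri): Chaudhri becomes $2,056,000.

Becker: $1,468,750; Quinlan: $330,050; Delacroix: $1,285,850; Sato: $1,308,700; Haddad: $1,967,350; Chaudhri: $2,056,000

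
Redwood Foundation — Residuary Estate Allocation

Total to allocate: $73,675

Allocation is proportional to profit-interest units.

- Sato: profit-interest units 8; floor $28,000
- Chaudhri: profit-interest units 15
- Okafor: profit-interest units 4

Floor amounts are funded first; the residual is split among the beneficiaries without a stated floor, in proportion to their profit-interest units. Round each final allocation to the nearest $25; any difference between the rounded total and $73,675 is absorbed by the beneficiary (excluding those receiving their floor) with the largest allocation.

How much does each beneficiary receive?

Sato: $28,000 | Chaudhri: $36,050 | Okafor: $9,625

Fund the minimums — Sato $28,000. Balance $45,675.
Balance split over remaining profit-interest units 19: Chaudhri 36,059.21 → $36,050; Okafor 9,615.79 → $9,625.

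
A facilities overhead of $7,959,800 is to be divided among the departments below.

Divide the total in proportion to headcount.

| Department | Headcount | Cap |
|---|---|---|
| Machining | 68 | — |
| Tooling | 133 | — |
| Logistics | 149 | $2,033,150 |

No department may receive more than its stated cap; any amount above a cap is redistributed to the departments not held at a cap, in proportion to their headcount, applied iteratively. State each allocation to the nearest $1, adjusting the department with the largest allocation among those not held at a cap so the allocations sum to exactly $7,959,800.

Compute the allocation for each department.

Machining: $2,005,036 · Tooling: $3,921,614 · Logistics: $2,033,150

Headcount total: 350.
Proportional shares (ignoring caps): Machining 1,546,475.43; Tooling 3,024,724.00; Logistics 3,388,600.57.
Capped: Logistics ($2,033,150); remaining pool $5,926,650 reallocated over remaining headcount 201.
Shares after redistribution: Machining 2,005,035.82 → $2,005,036; Tooling 3,921,614.18 → $3,921,614.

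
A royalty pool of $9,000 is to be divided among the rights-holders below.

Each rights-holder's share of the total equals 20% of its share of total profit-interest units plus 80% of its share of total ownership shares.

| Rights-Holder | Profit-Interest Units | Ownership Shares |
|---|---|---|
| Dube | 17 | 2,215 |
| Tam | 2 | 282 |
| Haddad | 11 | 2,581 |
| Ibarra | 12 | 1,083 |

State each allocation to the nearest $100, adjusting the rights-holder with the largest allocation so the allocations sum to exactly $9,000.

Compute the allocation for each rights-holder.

Dube: $3,300 | Tam: $400 | Haddad: $3,500 | Ibarra: $1,800

Profit-interest units total 42; ownership shares total 6,161.
Composite weights (20% profit-interest units + 80% ownership shares): Dube 0.3686; Tam 0.0461; Haddad 0.3875; Ibarra 0.1978.
Unrounded shares: Dube 3,317.11; Tam 415.27; Haddad 3,487.69; Ibarra 1,779.92.
Rounded to nearest $100: Dube $3,300; Tam $400; Haddad $3,500; Ibarra $1,800. Sum = $9,000.
Rounded total matches; no reconciliation needed.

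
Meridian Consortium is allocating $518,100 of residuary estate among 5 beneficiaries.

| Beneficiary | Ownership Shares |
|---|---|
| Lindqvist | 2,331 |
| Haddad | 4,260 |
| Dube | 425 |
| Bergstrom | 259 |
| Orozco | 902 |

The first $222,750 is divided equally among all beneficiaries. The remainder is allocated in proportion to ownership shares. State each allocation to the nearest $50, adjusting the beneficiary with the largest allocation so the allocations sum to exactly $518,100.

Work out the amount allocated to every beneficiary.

Lindqvist: $128,750; Haddad: $198,400; Dube: $59,900; Bergstrom: $53,900; Orozco: $77,150

Equal tier: $222,750 ÷ 5 = $44,550 apiece.
Remainder $295,350 by ownership shares (total 8,177): Lindqvist 84,194.80 → $84,200; Haddad 153,869.51 → $153,850; Dube 15,350.83 → $15,350; Bergstrom 9,354.98 → $9,350; Orozco 32,579.88 → $32,600.
Totals: Lindqvist $44,550 + $84,200 = $128,750; Haddad $44,550 + $153,850 = $198,400; Dube $44,550 + $15,350 = $59,900; Bergstrom $44,550 + $9,350 = $53,900; Orozco $44,550 + $32,600 = $77,150.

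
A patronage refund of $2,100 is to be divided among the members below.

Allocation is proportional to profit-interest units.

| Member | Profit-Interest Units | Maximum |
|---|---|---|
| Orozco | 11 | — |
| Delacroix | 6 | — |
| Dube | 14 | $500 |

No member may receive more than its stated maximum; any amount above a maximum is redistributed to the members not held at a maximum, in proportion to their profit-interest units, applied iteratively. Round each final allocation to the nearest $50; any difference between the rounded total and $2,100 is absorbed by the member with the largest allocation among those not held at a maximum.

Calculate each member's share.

Orozco: $1,050; Delacroix: $550; Dube: $500

Total profit-interest units = 31.
Proportional shares (ignoring caps): Orozco 745.16; Delacroix 406.45; Dube 948.39.
Capped: Dube ($500); balance $1,600 reallocated over remaining profit-interest units 17.
Remaining shares: Orozco 1,035.29 → $1,050; Delacroix 564.71 → $550.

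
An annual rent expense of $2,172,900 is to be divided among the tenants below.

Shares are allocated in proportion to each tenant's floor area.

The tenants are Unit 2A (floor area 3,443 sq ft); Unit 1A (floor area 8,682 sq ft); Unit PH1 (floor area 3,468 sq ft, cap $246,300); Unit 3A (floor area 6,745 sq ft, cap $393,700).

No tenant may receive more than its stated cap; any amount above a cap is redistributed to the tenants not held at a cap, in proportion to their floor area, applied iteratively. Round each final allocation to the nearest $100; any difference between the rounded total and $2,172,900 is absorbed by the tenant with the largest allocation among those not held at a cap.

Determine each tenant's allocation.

Combined floor area = 22,338.
Proportional shares (ignoring caps): Unit 2A 334,913.36; Unit 1A 844,530.30; Unit PH1 337,345.21; Unit 3A 656,111.13.
Held at cap: Unit PH1 ($246,300), Unit 3A ($393,700); residual $1,532,900 reallocated over remaining floor area 12,125.
Shares after redistribution: Unit 2A 435,280.39 → $435,300; Unit 1A 1,097,619.61 → $1,097,600.

Unit 2A: $435,300 · Unit 1A: $1,097,600 · Unit PH1: $246,300 · Unit 3A: $393,700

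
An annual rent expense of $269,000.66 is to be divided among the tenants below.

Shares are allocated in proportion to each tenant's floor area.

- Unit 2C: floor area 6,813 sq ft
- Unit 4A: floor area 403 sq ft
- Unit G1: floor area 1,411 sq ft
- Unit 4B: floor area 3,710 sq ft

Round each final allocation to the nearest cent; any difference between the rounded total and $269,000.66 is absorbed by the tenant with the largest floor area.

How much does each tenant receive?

Sum of floor area: 6,813 + 403 + 1,411 + 3,710 = 12,337.
Pro-rata amounts: Unit 2C 148,553.2542; Unit 4A 8,787.1659; Unit G1 30,765.9829; Unit 4B 80,894.2570.
Rounded to nearest cent: Unit 2C $148,553.25; Unit 4A $8,787.17; Unit G1 $30,765.98; Unit 4B $80,894.26. Sum = $269,000.66.
Sum already equals the total — no adjustment.

Unit 2C: $148,553.25; Unit 4A: $8,787.17; Unit G1: $30,765.98; Unit 4B: $80,894.26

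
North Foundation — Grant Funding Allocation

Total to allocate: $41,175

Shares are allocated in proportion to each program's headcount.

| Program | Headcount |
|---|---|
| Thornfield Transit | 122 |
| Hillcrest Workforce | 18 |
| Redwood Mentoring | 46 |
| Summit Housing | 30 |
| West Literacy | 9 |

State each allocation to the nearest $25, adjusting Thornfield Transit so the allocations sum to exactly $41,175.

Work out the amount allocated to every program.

Thornfield Transit: $22,300 · Hillcrest Workforce: $3,300 · Redwood Mentoring: $8,425 · Summit Housing: $5,500 · West Literacy: $1,650

Sum of headcount: 225.
Proportional shares: Thornfield Transit 122/225 × $41,175 = 22,326.00; Hillcrest Workforce 18/225 × $41,175 = 3,294.00; Redwood Mentoring 46/225 × $41,175 = 8,418.00; Summit Housing 30/225 × $41,175 = 5,490.00; West Literacy 9/225 × $41,175 = 1,647.00.
After rounding ($25): Thornfield Transit $22,325; Hillcrest Workforce $3,300; Redwood Mentoring $8,425; Summit Housing $5,500; West Literacy $1,650. Sum = $41,200.
Difference $41,175 − $41,200 = −$25 applied to Thornfield Transit: Thornfield Transit becomes $22,300.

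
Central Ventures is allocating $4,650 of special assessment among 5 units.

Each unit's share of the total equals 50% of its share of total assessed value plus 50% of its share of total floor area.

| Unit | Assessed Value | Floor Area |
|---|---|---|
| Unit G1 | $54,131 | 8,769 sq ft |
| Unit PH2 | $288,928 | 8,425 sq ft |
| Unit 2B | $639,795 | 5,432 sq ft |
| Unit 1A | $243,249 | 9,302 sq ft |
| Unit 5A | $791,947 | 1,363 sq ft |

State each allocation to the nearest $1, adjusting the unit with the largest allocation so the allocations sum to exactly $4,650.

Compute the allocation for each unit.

Totals — assessed value 2,018,050, floor area 33,291.
Composite weights (50% assessed value + 50% floor area): Unit G1 0.1451; Unit PH2 0.1981; Unit 2B 0.2401; Unit 1A 0.2000; Unit 5A 0.2167.
Unrounded shares: Unit G1 674.78; Unit PH2 921.27; Unit 2B 1,116.47; Unit 1A 929.89; Unit 5A 1,007.59.
Rounded to nearest $1: Unit G1 $675; Unit PH2 $921; Unit 2B $1,116; Unit 1A $930; Unit 5A $1,008. Sum = $4,650.
Rounded total matches; no reconciliation needed.

Unit G1: $675 | Unit PH2: $921 | Unit 2B: $1,116 | Unit 1A: $930 | Unit 5A: $1,008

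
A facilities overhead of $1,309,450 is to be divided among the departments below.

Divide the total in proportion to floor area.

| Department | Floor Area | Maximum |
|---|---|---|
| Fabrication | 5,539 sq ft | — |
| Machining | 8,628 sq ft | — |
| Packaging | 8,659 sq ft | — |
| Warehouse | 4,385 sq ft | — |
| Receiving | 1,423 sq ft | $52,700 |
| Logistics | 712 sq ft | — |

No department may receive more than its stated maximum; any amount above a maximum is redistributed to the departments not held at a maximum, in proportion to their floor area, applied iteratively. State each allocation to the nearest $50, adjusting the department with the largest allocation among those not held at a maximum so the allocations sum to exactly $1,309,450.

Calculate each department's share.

Fabrication: $249,300 | Machining: $388,350 | Packaging: $389,700 | Warehouse: $197,350 | Receiving: $52,700 | Logistics: $32,050

Combined floor area = 29,346.
Unconstrained shares: Fabrication 247,156.12; Machining 384,990.62; Packaging 386,373.87; Warehouse 195,663.40; Receiving 63,495.79; Logistics 31,770.20.
Held at cap: Receiving ($52,700); remaining pool $1,256,750 reallocated over remaining floor area 27,923.
Remaining shares: Fabrication 249,297.65 → $249,300; Machining 388,326.43 → $388,350; Packaging 389,721.67 → $389,700; Warehouse 197,358.76 → $197,350; Logistics 32,045.48 → $32,050.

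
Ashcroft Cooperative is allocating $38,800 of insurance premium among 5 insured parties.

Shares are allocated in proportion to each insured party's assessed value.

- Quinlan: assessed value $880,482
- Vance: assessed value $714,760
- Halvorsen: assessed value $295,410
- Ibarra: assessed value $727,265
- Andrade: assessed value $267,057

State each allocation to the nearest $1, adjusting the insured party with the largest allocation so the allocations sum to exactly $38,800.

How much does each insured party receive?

Combined assessed value = 2,884,974.
Pro-rata amounts: Quinlan 880,482/2,884,974 × $38,800 = 11,841.60; Vance 714,760/2,884,974 × $38,800 = 9,612.80; Halvorsen 295,410/2,884,974 × $38,800 = 3,972.97; Ibarra 727,265/2,884,974 × $38,800 = 9,780.98; Andrade 267,057/2,884,974 × $38,800 = 3,591.65.
After rounding ($1): Quinlan $11,842; Vance $9,613; Halvorsen $3,973; Ibarra $9,781; Andrade $3,592. Sum = $38,801.
Difference $38,800 − $38,801 = −$1 applied to largest allocation (Quinlan): Quinlan becomes $11,841.

Quinlan: $11,841; Vance: $9,613; Halvorsen: $3,973; Ibarra: $9,781; Andrade: $3,592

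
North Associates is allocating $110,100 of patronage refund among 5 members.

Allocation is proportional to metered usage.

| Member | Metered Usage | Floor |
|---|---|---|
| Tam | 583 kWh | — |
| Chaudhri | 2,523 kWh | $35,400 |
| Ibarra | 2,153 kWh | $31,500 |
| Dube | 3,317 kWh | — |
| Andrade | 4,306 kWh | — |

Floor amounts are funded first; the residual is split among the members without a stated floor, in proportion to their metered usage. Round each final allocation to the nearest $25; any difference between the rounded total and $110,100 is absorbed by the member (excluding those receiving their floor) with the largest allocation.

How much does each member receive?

Tam: $3,075 | Chaudhri: $35,400 | Ibarra: $31,500 | Dube: $17,450 | Andrade: $22,675

Minimums first: Chaudhri $35,400; Ibarra $31,500. Remaining pool $43,200.
Remaining pool split over remaining metered usage 8,206: Tam 3,069.17 → $3,075; Dube 17,462.15 → $17,450; Andrade 22,668.68 → $22,675.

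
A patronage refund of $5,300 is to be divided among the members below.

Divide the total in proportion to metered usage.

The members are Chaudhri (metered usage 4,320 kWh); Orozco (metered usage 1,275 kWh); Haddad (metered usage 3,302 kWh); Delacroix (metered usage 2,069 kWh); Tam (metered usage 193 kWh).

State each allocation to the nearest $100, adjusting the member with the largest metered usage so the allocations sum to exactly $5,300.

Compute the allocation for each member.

Chaudhri: $2,000 · Orozco: $600 · Haddad: $1,600 · Delacroix: $1,000 · Tam: $100

Metered usage total: 11,159.
Proportional shares: Chaudhri 4,320/11,159 × $5,300 = 2,051.80; Orozco 1,275/11,159 × $5,300 = 605.57; Haddad 3,302/11,159 × $5,300 = 1,568.29; Delacroix 2,069/11,159 × $5,300 = 982.68; Tam 193/11,159 × $5,300 = 91.67.
At nearest $100: Chaudhri $2,100; Orozco $600; Haddad $1,600; Delacroix $1,000; Tam $100. Sum = $5,400.
Difference $5,300 − $5,400 = −$100 applied to largest metered usage (Chaudhri): Chaudhri becomes $2,000.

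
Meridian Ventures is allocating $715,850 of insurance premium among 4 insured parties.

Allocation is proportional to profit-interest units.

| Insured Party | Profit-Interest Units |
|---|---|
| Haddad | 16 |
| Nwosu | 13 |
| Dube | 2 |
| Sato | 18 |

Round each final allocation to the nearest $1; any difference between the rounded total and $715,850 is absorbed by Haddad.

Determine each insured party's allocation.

Total profit-interest units = 49.
Pro-rata amounts: Haddad 16/49 × $715,850 = 233,746.94; Nwosu 13/49 × $715,850 = 189,919.39; Dube 2/49 × $715,850 = 29,218.37; Sato 18/49 × $715,850 = 262,965.31.
At nearest $1: Haddad $233,747; Nwosu $189,919; Dube $29,218; Sato $262,965. Sum = $715,849.
Difference $715,850 − $715,849 = +$1 applied to Haddad: Haddad becomes $233,748.

Haddad: $233,748; Nwosu: $189,919; Dube: $29,218; Sato: $262,965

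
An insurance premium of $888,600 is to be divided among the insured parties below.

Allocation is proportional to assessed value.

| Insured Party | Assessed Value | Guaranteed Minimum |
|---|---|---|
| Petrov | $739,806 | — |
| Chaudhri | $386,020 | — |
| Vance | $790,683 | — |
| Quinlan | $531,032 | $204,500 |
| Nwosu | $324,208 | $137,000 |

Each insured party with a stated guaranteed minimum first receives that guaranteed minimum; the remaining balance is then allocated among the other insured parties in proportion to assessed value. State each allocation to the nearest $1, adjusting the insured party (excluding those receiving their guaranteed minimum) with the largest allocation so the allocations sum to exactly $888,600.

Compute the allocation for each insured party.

Fund the minimums — Quinlan $204,500; Nwosu $137,000. Residual $547,100.
Residual split over remaining assessed value 1,916,509: Petrov 211,190.17 → $211,190; Chaudhri 110,195.96 → $110,196; Vance 225,713.87 → $225,714.

Petrov: $211,190; Chaudhri: $110,196; Vance: $225,714; Quinlan: $204,500; Nwosu: $137,000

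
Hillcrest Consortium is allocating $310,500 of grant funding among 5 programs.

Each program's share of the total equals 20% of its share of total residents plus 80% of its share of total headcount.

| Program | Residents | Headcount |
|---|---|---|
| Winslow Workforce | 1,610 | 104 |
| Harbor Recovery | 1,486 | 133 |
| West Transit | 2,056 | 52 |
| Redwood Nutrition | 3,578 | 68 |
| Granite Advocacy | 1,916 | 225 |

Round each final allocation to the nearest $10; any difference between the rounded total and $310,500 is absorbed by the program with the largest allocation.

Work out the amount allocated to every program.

Totals — residents 10,646, headcount 582.
Combined weights (20% residents + 80% headcount): Winslow Workforce 0.1732; Harbor Recovery 0.2107; West Transit 0.1101; Redwood Nutrition 0.1607; Granite Advocacy 0.3453.
Raw shares: Winslow Workforce 53,779.04; Harbor Recovery 65,433.05; West Transit 34,186.83; Redwood Nutrition 49,893.79; Granite Advocacy 107,207.29.
At nearest $10: Winslow Workforce $53,780; Harbor Recovery $65,430; West Transit $34,190; Redwood Nutrition $49,890; Granite Advocacy $107,210. Sum = $310,500.
Rounded total matches; no reconciliation needed.

Winslow Workforce: $53,780 | Harbor Recovery: $65,430 | West Transit: $34,190 | Redwood Nutrition: $49,890 | Granite Advocacy: $107,210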